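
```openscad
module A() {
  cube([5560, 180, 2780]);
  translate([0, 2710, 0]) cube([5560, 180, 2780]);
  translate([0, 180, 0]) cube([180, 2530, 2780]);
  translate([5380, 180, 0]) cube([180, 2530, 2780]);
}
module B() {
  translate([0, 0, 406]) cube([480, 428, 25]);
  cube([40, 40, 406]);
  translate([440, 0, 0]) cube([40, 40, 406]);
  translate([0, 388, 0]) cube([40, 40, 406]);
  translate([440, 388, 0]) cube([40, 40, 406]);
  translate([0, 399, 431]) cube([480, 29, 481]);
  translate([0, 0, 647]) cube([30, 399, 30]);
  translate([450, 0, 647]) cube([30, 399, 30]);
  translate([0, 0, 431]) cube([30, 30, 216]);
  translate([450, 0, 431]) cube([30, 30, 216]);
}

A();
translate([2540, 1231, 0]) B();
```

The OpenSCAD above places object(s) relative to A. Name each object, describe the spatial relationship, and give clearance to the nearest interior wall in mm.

Clearances: x = 2360, y = 1051; minimum 1051 mm.

A is a house frame. B is a chair. The chair sits inside the house frame, centred. The clearance to the nearest interior wall is 1051 mm.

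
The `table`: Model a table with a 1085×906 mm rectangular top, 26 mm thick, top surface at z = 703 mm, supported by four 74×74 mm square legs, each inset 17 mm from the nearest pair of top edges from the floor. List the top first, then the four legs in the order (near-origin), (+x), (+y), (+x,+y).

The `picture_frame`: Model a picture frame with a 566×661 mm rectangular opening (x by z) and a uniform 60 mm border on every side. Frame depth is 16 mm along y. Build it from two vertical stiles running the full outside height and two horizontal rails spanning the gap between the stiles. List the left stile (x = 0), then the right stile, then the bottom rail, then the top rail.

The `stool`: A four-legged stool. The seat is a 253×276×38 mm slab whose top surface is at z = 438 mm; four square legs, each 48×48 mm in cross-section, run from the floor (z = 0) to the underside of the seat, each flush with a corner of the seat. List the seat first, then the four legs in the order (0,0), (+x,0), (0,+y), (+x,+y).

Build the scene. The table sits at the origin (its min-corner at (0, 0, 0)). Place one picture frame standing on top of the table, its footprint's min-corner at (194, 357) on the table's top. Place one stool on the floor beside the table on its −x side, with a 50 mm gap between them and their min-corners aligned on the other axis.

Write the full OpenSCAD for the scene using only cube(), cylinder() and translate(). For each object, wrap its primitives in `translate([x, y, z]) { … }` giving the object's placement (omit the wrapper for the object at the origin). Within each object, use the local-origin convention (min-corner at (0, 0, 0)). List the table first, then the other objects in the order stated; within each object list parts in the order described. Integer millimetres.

translate([0, 0, 677]) cube([1085, 906, 26]);
translate([17, 17, 0]) cube([74, 74, 677]);
translate([994, 17, 0]) cube([74, 74, 677]);
translate([17, 815, 0]) cube([74, 74, 677]);
translate([994, 815, 0]) cube([74, 74, 677]);
translate([194, 357, 703]) {
  cube([60, 16, 781]);
  translate([626, 0, 0]) cube([60, 16, 781]);
  translate([60, 0, 0]) cube([566, 16, 60]);
  translate([60, 0, 721]) cube([566, 16, 60]);
}
translate([-303, 0, 0]) {
  translate([0, 0, 400]) cube([253, 276, 38]);
  cube([48, 48, 400]);
  translate([205, 0, 0]) cube([48, 48, 400]);
  translate([0, 228, 0]) cube([48, 48, 400]);
  translate([205, 228, 0]) cube([48, 48, 400]);
}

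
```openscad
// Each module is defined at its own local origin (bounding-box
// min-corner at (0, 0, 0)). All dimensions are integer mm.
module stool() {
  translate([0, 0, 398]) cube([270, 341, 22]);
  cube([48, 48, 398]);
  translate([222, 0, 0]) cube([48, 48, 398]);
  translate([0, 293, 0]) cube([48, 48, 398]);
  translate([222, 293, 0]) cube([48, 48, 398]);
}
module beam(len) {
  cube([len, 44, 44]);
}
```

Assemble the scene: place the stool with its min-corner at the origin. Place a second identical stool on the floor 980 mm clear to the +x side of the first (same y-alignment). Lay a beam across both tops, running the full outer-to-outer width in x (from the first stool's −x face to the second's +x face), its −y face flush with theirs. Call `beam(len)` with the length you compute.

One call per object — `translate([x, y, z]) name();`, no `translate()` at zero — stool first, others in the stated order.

stool();
translate([1250, 0, 0]) stool();
translate([0, 0, 420]) beam(1520);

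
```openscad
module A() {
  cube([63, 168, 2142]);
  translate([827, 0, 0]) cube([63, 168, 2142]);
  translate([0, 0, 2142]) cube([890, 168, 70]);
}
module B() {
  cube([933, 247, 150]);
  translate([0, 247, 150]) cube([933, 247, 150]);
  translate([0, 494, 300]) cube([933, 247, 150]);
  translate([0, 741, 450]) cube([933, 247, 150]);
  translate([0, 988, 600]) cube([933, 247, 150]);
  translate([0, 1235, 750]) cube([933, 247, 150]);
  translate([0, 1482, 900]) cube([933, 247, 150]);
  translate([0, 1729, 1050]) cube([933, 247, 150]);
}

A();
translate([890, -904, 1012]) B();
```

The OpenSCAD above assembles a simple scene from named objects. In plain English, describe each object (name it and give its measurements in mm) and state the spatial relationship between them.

A is a door frame. The clear opening is 764 mm wide and 2142 mm high. Two 63 mm wide jambs, 168 mm deep, stand either side of the opening from the floor to the top of the opening. A 70 mm thick head sits across the top of both jambs, spanning the full outside width of the frame.

B is a run of 8 identical solid stair steps. Each tread is 933×247 mm and each step block is 150 mm high. Step 1 rests on the floor; step k is offset from step 1 by (k−1)×247 mm in y and (k−1)×150 mm in z.

The staircase is beside the door frame with their tops flush at z = 2212.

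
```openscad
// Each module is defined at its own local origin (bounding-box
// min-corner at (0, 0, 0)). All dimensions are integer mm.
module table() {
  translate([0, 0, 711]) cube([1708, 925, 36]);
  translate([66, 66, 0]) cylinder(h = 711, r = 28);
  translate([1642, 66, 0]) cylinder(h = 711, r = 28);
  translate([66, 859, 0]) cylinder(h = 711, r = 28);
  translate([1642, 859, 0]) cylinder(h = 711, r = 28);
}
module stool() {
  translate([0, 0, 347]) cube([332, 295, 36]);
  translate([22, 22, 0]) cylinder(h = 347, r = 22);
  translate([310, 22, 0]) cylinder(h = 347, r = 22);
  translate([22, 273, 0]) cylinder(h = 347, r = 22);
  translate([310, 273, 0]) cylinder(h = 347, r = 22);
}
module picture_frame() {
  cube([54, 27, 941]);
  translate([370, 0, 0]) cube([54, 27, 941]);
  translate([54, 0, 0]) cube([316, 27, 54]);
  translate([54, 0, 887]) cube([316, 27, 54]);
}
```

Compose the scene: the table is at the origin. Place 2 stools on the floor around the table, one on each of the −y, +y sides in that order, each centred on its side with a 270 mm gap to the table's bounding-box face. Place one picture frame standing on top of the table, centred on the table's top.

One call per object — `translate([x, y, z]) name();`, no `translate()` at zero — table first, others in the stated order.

table();
translate([688, -565, 0]) stool();
translate([688, 1195, 0]) stool();
translate([642, 449, 747]) picture_frame();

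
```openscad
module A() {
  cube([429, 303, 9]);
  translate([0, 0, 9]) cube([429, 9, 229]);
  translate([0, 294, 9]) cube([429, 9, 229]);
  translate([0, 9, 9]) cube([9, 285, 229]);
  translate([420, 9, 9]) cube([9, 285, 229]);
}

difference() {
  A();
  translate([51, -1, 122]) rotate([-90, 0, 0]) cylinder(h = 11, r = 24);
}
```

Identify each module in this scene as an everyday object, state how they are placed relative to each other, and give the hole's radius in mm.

The subtracted cylinder has r = 24 mm.

A is an open box. The open box has a circular hole through its front wall. The hole's radius is 24 mm.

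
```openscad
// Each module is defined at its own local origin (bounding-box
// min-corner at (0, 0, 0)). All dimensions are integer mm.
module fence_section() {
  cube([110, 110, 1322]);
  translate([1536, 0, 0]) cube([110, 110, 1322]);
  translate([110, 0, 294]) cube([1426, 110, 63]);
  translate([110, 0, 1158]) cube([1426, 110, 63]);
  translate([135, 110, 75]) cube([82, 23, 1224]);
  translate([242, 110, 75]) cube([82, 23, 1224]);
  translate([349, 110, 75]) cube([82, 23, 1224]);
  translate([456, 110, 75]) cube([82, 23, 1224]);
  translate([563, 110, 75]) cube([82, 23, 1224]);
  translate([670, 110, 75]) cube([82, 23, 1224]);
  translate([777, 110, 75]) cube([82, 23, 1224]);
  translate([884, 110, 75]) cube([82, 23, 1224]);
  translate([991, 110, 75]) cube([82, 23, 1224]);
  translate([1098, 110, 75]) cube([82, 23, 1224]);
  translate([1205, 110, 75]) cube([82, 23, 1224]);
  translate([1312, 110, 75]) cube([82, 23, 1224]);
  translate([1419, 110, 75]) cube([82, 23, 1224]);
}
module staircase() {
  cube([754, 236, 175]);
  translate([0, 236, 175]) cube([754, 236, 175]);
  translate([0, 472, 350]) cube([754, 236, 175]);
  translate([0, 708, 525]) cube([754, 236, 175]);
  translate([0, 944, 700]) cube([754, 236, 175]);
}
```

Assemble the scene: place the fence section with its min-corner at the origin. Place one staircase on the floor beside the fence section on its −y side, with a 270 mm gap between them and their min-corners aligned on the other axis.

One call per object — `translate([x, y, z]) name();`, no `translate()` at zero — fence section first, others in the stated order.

fence_section();
translate([0, -1450, 0]) staircase();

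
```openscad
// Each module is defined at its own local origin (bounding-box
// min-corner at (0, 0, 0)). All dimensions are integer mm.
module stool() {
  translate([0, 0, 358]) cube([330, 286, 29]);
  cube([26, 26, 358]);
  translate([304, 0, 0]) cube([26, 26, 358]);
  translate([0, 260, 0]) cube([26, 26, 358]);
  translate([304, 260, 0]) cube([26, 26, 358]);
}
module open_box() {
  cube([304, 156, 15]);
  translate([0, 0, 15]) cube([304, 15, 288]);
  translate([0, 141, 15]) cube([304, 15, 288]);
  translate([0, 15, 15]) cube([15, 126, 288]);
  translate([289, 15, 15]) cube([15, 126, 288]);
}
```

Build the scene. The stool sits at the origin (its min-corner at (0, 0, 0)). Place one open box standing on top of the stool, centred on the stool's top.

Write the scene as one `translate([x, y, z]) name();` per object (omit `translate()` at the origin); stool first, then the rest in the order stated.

stool();
translate([13, 65, 387]) open_box();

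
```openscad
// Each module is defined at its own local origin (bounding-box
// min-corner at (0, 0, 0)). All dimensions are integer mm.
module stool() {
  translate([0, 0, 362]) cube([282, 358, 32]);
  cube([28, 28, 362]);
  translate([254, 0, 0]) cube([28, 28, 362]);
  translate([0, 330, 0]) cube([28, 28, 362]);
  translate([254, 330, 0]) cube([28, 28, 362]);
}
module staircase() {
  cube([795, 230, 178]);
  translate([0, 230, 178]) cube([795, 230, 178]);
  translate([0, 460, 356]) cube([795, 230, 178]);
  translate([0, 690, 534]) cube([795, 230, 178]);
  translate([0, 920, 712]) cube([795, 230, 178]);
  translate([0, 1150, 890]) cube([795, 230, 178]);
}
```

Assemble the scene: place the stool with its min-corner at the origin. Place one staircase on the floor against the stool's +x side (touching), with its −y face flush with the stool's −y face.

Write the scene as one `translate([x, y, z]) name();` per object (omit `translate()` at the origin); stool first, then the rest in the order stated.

stool();
translate([282, 0, 0]) staircase();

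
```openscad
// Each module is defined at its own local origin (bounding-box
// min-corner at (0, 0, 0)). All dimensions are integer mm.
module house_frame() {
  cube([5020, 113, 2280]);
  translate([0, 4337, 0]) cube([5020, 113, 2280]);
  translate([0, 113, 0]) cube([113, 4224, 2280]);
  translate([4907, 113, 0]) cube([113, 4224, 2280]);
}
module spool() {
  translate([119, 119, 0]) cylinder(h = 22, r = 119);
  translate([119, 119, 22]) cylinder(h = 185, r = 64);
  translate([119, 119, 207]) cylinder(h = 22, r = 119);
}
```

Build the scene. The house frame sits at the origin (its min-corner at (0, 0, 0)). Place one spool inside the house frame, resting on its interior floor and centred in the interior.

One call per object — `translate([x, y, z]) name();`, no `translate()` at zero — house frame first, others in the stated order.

house_frame();
translate([2391, 2106, 0]) spool();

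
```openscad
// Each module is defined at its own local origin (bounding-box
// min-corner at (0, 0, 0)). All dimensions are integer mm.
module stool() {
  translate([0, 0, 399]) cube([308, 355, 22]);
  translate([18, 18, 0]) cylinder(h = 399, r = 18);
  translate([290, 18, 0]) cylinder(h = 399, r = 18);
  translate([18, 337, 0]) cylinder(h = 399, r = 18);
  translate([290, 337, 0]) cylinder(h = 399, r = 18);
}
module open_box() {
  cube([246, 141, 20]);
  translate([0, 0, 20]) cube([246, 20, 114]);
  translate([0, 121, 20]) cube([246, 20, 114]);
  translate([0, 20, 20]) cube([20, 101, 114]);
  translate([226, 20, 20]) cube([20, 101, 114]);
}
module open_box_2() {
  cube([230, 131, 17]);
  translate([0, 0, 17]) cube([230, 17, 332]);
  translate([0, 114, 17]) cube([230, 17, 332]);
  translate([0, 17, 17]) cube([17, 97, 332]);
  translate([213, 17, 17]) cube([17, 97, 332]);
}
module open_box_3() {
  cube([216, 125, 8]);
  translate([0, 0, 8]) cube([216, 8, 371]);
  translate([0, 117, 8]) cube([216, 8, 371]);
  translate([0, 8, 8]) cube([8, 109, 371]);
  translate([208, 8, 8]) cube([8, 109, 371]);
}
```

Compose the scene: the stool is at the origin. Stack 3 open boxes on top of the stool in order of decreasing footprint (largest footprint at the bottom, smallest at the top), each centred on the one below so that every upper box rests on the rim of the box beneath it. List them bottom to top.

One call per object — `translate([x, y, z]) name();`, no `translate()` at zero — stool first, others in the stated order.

stool();
translate([31, 107, 421]) open_box();
translate([39, 112, 555]) open_box_2();
translate([46, 115, 904]) open_box_3();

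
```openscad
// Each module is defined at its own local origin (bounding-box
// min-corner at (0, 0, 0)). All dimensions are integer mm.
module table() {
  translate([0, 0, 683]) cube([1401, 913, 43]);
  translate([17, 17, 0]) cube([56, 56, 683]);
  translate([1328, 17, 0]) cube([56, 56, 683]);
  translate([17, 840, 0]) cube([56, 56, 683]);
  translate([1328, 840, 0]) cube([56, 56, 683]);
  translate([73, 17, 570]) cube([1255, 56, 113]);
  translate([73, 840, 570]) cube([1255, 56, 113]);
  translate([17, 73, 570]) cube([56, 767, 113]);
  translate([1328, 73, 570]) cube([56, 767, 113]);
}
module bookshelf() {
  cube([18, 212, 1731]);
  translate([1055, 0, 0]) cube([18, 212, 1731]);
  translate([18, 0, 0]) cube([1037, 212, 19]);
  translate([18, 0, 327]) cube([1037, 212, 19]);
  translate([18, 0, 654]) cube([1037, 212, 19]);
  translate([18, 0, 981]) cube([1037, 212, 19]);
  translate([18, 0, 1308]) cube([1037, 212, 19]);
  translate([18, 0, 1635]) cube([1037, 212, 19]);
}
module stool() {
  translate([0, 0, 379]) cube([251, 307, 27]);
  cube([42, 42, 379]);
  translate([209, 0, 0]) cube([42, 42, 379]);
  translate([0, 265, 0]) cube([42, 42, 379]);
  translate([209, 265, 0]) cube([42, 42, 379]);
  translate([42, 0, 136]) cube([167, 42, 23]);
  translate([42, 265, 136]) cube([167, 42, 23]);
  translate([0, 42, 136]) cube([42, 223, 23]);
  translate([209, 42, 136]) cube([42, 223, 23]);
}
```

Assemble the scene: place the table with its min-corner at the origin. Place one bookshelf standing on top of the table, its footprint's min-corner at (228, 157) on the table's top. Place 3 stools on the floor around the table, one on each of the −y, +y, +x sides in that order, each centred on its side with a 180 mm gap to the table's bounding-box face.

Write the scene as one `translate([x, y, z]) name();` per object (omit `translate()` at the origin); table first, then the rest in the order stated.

table();
translate([228, 157, 726]) bookshelf();
translate([575, -487, 0]) stool();
translate([575, 1093, 0]) stool();
translate([1581, 303, 0]) stool();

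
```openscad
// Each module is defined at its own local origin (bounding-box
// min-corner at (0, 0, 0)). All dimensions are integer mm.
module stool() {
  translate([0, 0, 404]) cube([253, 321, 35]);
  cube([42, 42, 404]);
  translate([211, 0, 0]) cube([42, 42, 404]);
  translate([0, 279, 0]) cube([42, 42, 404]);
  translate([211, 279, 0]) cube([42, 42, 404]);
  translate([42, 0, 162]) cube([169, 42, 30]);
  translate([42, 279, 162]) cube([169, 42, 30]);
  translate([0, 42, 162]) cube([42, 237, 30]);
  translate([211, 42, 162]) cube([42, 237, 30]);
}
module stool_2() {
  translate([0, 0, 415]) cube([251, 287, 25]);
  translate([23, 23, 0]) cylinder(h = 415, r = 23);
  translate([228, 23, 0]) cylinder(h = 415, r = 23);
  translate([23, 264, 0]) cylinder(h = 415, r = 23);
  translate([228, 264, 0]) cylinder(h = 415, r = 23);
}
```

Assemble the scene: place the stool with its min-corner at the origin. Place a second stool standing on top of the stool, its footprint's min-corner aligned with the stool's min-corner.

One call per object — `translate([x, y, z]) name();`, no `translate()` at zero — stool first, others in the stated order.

stool();
translate([0, 0, 439]) stool_2();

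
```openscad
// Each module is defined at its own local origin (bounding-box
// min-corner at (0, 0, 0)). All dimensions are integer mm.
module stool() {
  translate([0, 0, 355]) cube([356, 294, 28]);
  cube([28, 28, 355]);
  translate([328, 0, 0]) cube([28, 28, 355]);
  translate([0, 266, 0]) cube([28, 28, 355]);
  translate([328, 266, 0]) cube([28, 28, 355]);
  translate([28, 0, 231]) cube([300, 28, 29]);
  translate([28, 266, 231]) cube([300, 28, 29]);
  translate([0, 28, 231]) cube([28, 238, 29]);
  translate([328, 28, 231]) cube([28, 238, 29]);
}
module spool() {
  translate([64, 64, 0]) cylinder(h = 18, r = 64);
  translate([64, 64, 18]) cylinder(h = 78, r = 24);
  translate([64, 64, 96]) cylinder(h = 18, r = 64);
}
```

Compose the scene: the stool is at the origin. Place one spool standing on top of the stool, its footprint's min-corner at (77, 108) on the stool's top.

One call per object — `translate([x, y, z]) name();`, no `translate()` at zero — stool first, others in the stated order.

stool();
translate([77, 108, 383]) spool();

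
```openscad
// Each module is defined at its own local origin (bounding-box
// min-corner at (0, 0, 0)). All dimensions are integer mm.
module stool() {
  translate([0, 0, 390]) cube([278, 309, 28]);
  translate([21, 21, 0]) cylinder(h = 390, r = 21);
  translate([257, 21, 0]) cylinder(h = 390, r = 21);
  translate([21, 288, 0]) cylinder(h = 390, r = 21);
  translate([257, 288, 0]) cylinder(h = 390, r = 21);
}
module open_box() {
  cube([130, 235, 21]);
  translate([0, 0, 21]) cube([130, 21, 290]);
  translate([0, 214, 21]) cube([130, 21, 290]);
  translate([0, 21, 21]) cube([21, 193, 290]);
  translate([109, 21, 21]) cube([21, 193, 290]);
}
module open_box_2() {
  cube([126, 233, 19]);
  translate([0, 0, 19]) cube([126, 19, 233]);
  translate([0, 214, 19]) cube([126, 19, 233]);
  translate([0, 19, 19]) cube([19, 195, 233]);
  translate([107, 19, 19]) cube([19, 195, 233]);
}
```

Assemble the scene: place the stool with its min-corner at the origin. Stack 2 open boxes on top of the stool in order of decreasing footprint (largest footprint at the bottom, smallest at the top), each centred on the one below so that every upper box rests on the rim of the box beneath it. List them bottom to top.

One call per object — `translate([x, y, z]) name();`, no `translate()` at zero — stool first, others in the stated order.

stool();
translate([74, 37, 418]) open_box();
translate([76, 38, 729]) open_box_2();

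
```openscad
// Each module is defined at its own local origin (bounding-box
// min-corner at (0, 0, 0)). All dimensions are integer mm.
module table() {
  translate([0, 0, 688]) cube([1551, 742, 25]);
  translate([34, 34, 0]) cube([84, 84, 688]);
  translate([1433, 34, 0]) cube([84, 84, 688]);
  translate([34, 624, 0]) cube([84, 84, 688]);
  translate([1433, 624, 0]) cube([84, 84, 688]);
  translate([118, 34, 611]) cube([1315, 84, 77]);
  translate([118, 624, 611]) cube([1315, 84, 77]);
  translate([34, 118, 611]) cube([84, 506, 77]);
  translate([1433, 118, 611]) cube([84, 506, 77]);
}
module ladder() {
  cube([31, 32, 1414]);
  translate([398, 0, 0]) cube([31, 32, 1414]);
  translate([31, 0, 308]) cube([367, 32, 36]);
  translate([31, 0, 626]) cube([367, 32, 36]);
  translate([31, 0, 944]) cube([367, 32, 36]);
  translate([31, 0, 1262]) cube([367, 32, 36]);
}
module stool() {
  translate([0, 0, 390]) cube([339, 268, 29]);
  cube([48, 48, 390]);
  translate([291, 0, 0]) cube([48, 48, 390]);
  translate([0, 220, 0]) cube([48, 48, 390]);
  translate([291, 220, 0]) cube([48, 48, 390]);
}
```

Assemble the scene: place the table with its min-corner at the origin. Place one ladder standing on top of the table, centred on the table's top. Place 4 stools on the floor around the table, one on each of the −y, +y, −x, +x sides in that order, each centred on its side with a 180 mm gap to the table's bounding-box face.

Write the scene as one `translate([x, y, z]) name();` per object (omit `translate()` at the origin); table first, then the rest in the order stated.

table();
translate([561, 355, 713]) ladder();
translate([606, -448, 0]) stool();
translate([606, 922, 0]) stool();
translate([-519, 237, 0]) stool();
translate([1731, 237, 0]) stool();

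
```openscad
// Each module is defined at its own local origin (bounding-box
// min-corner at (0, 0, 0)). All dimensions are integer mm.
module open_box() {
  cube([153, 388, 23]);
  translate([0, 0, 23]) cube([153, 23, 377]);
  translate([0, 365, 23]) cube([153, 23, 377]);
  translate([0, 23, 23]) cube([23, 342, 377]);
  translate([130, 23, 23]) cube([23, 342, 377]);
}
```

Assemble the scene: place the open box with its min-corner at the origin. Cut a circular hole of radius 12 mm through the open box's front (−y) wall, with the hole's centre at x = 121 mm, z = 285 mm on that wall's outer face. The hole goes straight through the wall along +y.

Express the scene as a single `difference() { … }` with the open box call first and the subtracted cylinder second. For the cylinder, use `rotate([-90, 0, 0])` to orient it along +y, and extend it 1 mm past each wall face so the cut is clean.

difference() {
  open_box();
  translate([121, -1, 285]) rotate([-90, 0, 0]) cylinder(h = 25, r = 12);
}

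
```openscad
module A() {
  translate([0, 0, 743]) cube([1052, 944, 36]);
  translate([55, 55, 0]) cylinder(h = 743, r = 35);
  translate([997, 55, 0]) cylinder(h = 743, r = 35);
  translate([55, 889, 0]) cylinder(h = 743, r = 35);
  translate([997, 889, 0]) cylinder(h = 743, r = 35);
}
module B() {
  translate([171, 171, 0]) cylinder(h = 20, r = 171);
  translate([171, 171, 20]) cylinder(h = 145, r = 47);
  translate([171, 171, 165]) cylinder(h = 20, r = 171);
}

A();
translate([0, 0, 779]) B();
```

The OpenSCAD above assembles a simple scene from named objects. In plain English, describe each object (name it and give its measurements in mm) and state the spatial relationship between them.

A is a table with a 1052×944 mm rectangular top, 36 mm thick, top surface at z = 779 mm, supported by four round legs of 70 mm diameter, each leg's bounding box inset 20 mm from the nearest pair of top edges, running from the floor.

B is a spool: two coaxial disc flanges of radius 171 mm and thickness 20 mm, joined by a core cylinder of radius 47 mm and height 145 mm. The lower flange rests on z = 0 and the three cylinders share a vertical axis.

The spool is on top of the table.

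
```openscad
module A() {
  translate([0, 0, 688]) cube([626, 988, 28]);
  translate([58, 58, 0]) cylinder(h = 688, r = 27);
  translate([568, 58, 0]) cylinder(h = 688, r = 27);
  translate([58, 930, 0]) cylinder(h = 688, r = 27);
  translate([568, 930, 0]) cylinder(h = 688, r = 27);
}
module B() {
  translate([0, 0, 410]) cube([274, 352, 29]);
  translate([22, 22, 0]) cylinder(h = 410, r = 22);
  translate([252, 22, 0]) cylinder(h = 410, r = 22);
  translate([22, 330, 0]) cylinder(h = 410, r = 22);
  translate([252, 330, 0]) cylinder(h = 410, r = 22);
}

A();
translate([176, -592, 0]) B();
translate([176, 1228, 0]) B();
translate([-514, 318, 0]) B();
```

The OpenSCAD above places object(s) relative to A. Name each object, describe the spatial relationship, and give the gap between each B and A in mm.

Each stool's nearest face is 240 mm from the table's bounding box.

A is a table. B is a stool. Three stools sit around the table at the −y, +y, −x sides. The gap between each stool and the table is 240 mm.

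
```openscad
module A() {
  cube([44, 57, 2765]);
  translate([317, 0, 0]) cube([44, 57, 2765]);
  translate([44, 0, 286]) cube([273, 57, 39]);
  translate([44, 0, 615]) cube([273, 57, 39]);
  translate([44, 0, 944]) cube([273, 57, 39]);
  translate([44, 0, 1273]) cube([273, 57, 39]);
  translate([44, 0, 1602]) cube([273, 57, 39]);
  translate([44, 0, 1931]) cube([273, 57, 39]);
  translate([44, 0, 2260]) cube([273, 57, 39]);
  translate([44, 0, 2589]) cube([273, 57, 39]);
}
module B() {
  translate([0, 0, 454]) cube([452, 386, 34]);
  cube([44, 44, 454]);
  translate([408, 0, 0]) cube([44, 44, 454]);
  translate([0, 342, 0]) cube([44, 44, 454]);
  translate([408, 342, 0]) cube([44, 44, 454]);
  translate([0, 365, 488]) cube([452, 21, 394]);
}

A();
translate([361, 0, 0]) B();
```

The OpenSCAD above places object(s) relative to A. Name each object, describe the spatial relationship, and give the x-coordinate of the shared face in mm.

The ladder's +x face and the chair's −x face are both at x = 361 mm.

A is a ladder. B is a chair. The chair is against the ladder's +x side, with their −y faces flush. The x-coordinate of the shared face is 361 mm.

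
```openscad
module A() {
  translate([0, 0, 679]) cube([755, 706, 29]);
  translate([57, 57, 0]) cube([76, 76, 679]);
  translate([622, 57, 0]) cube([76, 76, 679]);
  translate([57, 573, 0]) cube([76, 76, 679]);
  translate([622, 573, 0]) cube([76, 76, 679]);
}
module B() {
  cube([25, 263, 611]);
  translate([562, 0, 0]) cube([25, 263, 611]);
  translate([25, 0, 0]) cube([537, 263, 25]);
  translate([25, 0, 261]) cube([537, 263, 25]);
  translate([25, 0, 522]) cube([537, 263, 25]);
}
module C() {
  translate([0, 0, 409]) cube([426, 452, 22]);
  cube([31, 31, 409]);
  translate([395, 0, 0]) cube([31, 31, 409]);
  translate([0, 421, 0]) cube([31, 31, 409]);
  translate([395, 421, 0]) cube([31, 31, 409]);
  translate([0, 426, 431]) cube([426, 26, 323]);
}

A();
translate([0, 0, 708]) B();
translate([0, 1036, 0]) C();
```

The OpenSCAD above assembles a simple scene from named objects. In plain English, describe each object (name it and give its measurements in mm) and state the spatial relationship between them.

A is a table: top 755 mm (x) × 706 mm (y), 29 mm thick, upper face at z = 708 mm, on four 76×76 mm square legs, each inset 57 mm from the nearest pair of top edges, running from z = 0 to the bottom of the top.

B is a bookshelf 587 mm wide overall, 263 mm deep and 611 mm tall. The two sides are 25 mm thick vertical panels. 3 horizontal shelves of 25 mm thickness span between the inner faces of the sides; the lowest shelf sits on the floor and shelves are stacked with a clear vertical gap of 236 mm between each pair.

C is a chair: 426×452 mm seat, 22 mm thick, top at z = 431 mm, on four 31 mm square corner legs flush with the seat edges. A 26 mm thick backrest slab spans the full seat width, extending 323 mm above the seat top, its back face flush with the seat's +y edge.

The bookshelf is on top of the table. The chair is on the floor beside the table on its +y side.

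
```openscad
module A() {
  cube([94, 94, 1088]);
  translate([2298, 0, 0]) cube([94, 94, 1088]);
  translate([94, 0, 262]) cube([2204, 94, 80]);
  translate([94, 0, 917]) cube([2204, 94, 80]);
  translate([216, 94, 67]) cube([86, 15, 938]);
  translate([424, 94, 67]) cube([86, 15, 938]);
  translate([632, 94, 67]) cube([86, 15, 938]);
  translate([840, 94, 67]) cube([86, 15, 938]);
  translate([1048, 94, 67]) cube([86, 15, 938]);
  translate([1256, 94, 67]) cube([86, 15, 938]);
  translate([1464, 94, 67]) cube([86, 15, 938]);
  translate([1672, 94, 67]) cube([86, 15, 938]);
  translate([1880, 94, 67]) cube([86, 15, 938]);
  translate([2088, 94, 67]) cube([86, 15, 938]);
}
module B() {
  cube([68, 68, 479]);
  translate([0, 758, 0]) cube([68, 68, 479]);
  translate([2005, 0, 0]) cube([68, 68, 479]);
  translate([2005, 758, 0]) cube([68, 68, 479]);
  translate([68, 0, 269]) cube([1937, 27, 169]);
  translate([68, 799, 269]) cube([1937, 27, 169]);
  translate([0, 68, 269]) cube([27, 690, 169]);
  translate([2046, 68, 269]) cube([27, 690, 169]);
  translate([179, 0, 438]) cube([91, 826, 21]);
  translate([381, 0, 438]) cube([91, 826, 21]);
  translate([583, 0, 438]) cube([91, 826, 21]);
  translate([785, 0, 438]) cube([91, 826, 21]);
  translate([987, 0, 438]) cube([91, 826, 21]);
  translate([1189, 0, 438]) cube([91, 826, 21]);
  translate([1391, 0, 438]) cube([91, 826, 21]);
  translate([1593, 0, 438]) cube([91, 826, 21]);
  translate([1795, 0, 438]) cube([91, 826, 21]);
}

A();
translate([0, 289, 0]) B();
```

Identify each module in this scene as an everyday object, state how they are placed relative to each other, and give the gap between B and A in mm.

The bed frame's nearest face is 180 mm from the fence section's +y face.

A is a fence section. B is a bed frame. The bed frame is on the floor beside the fence section on its +y side. The gap between the bed frame and the fence section is 180 mm.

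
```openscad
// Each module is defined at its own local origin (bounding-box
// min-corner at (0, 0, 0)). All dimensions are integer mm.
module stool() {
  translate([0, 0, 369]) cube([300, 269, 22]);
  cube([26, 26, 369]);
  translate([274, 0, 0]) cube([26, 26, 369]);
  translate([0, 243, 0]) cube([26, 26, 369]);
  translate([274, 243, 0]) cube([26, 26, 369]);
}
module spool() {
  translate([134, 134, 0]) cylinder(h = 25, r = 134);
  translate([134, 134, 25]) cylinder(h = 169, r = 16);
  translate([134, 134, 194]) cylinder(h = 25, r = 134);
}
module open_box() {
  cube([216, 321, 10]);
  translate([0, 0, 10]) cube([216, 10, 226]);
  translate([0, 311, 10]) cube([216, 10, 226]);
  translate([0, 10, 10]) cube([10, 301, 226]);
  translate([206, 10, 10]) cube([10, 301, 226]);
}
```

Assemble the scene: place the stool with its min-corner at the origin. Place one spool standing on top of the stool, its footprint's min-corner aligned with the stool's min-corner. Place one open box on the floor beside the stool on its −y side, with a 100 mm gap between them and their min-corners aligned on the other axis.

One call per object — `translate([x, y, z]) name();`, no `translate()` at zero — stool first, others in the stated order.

stool();
translate([0, 0, 391]) spool();
translate([0, -421, 0]) open_box();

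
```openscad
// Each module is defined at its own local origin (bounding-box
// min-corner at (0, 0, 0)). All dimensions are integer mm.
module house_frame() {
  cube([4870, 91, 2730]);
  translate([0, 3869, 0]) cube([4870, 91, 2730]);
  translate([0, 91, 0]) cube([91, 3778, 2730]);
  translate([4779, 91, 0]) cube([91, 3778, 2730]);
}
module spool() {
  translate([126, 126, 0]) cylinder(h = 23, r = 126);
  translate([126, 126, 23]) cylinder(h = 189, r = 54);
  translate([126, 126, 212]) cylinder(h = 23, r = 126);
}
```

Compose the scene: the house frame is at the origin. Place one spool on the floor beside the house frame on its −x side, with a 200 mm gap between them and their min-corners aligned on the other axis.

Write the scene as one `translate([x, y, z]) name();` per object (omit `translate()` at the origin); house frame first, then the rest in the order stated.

house_frame();
translate([-452, 0, 0]) spool();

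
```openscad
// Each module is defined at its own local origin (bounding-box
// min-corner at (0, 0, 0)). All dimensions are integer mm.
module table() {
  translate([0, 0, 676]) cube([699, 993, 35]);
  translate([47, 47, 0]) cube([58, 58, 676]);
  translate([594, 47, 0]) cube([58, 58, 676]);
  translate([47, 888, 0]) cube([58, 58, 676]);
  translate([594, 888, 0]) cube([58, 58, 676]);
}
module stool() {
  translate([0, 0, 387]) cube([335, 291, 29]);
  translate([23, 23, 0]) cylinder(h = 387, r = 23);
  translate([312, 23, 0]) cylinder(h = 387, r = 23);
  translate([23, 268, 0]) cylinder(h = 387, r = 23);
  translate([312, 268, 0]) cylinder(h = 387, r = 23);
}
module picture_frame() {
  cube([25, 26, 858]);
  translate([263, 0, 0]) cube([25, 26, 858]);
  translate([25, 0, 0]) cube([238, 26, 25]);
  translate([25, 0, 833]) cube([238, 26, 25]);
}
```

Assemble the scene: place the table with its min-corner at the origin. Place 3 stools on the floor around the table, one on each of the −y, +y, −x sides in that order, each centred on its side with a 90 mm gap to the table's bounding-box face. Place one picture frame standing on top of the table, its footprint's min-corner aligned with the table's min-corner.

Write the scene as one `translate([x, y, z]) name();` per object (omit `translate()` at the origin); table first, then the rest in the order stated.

table();
translate([182, -381, 0]) stool();
translate([182, 1083, 0]) stool();
translate([-425, 351, 0]) stool();
translate([0, 0, 711]) picture_frame();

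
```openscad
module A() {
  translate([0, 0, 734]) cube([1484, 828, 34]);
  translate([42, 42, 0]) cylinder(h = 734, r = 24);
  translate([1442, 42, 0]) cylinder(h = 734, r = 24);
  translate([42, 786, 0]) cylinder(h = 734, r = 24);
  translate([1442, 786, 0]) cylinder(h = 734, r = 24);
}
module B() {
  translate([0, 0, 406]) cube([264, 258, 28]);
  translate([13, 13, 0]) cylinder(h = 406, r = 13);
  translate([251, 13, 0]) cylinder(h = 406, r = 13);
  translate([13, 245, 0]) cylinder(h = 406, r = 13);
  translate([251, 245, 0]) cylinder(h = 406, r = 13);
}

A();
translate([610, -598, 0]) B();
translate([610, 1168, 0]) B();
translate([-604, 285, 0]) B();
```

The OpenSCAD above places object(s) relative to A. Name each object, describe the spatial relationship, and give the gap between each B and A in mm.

Each stool's nearest face is 340 mm from the table's bounding box.

A is a table. B is a stool. Three stools sit around the table at the −y, +y, −x sides. The gap between each stool and the table is 340 mm.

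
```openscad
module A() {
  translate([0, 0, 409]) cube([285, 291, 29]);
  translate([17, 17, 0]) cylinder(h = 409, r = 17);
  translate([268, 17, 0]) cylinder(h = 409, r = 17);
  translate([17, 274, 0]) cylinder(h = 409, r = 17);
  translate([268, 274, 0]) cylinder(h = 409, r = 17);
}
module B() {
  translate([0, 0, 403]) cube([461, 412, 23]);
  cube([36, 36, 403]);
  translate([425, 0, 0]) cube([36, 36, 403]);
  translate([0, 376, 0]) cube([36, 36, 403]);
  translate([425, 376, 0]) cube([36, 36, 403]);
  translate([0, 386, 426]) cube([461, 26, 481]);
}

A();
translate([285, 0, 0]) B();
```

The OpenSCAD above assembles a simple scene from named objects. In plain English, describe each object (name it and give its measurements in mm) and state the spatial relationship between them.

A is a four-legged stool. The seat is 285×291 mm, 29 mm thick, top at z = 438 mm. It stands on four round legs, each 34 mm in diameter, from z = 0 to the seat underside, each leg's axis is inset half a diameter from the nearest pair of seat edges (so the leg's bounding box is flush with the corner).

B is a chair. The seat is a 461×412×23 mm slab with its top at z = 426 mm, on four 36×36 mm corner legs (flush with the seat edges, standing on z = 0). A flat backrest 26 mm thick, 481 mm tall, spans the full seat width and rises from the seat top along its +y edge, rear face flush with the rear of the seat.

The chair is against the stool's +x side, with their −y faces flush.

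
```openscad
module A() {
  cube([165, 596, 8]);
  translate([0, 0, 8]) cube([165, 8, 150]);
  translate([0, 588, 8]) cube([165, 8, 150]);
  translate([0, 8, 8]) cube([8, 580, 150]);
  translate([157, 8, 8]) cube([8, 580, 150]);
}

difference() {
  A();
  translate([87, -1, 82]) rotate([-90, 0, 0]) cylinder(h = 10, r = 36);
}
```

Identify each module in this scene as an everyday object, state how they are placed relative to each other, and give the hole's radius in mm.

A is an open box. The open box has a circular hole through its front wall. The hole's radius is 36 mm.

The subtracted cylinder has r = 36 mm.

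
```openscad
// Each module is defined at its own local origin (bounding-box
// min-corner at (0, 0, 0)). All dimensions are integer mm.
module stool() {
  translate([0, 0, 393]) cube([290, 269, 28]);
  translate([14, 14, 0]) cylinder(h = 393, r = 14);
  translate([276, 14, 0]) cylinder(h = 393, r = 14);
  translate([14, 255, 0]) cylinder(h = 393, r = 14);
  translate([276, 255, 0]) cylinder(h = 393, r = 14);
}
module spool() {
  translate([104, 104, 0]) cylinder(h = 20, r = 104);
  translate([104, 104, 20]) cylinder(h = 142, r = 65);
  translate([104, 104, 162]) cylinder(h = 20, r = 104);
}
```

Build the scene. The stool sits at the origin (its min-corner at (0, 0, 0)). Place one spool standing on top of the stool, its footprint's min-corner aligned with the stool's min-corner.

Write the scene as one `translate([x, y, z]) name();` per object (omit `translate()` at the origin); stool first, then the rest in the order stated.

stool();
translate([0, 0, 421]) spool();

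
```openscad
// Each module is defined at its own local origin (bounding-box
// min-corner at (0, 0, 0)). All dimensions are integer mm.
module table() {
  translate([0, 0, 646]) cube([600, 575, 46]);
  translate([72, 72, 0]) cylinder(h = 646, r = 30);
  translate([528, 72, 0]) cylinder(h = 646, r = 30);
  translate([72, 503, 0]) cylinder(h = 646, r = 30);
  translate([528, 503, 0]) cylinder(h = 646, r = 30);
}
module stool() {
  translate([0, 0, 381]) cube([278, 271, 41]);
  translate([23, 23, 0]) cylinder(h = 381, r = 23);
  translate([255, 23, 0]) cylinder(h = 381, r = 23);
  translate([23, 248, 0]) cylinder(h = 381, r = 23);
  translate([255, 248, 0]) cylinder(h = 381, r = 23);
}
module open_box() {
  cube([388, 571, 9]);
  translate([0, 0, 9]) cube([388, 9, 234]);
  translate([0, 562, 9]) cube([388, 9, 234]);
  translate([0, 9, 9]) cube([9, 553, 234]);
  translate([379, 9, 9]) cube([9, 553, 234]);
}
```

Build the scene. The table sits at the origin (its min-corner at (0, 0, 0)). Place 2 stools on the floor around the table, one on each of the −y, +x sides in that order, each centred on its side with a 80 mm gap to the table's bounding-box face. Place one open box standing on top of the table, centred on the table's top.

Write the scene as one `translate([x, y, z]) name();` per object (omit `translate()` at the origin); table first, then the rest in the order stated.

table();
translate([161, -351, 0]) stool();
translate([680, 152, 0]) stool();
translate([106, 2, 692]) open_box();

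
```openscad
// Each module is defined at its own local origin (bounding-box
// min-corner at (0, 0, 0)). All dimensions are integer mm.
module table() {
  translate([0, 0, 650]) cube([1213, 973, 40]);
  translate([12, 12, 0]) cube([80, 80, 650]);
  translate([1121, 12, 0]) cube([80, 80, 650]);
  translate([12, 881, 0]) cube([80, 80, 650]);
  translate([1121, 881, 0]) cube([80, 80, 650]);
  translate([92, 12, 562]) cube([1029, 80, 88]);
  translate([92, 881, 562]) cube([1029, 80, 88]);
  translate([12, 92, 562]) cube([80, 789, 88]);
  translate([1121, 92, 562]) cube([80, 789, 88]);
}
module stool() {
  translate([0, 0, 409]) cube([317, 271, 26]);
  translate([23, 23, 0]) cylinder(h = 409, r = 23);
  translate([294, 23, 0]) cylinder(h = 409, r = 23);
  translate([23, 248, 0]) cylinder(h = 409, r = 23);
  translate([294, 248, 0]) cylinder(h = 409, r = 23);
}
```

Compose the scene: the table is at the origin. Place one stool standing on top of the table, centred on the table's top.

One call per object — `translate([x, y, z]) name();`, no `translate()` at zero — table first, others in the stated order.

table();
translate([448, 351, 690]) stool();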